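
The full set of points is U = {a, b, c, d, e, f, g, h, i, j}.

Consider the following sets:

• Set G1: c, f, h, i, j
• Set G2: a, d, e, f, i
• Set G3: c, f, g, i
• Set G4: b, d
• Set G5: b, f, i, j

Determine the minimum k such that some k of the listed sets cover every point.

G1 and G2 and G3 and G5 together: G1 ∪ G2 ∪ G3 ∪ G5 = {a, b, c, d, e, f, g, h, i, j} — every point is covered.
No 3 of the 5 sets cover everything (all 10 combinations miss at least one point), so 4 is optimal.

4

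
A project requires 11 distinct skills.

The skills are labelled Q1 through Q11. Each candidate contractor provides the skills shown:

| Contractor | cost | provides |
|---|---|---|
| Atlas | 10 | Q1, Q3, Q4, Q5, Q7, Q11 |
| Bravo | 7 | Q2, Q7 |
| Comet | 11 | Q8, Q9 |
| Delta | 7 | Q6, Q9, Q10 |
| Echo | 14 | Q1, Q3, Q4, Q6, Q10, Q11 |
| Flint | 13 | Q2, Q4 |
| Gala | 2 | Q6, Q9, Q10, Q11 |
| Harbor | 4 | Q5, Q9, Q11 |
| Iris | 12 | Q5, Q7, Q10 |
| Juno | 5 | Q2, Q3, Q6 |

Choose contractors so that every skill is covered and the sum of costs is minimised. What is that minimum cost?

Atlas, Comet, Gala, Juno together cover every skill (Atlas ∪ Comet ∪ Gala ∪ Juno = {Q1, Q2, Q3, Q4, Q5, Q6, Q7, Q8, Q9, Q10, Q11}); total cost 10 + 11 + 2 + 5 = 28.
No covering selection has total cost below 28.

28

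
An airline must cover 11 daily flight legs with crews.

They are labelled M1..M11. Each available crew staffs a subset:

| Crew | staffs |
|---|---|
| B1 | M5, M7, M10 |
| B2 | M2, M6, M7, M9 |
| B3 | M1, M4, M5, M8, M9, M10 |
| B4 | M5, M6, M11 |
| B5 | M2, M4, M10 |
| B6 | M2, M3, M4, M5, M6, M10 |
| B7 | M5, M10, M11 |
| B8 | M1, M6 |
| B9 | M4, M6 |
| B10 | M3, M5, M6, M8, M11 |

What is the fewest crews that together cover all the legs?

3

Take {B2, B3, B10}. Their union is {M1, M2, M3, M4, M5, M6, M7, M8, M9, M10, M11}, which is all 11 legs.
No 2 of the 10 crews cover everything (all 45 combinations miss at least one leg), so 3 is optimal.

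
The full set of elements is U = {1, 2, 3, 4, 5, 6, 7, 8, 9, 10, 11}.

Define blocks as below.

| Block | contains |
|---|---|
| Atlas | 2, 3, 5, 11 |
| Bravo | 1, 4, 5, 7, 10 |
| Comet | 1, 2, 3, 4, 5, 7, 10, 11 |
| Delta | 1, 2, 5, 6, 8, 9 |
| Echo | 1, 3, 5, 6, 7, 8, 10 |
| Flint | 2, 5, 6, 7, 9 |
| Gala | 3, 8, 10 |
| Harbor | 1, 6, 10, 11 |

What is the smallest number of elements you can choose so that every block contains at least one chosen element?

2

The 2 elements {5, 10} hit every block.
The blocks Flint, Gala are pairwise disjoint, so any hitting set needs a separate element for each — at least 2. Hence 2 is optimal.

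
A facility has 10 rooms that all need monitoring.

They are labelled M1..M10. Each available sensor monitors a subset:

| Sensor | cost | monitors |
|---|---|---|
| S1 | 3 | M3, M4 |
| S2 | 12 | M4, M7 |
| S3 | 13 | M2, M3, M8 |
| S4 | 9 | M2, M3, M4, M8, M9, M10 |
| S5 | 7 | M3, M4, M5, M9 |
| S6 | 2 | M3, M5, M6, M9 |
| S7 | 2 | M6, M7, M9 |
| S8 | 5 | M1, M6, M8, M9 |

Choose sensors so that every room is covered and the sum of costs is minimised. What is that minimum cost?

S4, S6, S7, S8 together cover every room (S4 ∪ S6 ∪ S7 ∪ S8 = {M1, M2, M3, M4, M5, M6, M7, M8, M9, M10}); total cost 9 + 2 + 2 + 5 = 18.
No covering selection has total cost below 18.

18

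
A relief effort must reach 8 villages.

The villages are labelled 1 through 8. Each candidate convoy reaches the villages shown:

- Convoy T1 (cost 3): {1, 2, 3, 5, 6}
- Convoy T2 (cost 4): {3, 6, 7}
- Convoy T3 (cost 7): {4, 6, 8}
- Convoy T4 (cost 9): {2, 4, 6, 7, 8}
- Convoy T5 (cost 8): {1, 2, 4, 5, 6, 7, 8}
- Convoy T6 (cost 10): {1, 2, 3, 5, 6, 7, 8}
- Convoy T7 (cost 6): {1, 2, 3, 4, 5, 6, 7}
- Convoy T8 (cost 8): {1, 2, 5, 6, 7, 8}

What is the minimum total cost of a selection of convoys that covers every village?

11

T1, T5 together cover every village (T1 ∪ T5 = {1, 2, 3, 4, 5, 6, 7, 8}); total cost 3 + 8 = 11.
No covering selection has total cost below 11.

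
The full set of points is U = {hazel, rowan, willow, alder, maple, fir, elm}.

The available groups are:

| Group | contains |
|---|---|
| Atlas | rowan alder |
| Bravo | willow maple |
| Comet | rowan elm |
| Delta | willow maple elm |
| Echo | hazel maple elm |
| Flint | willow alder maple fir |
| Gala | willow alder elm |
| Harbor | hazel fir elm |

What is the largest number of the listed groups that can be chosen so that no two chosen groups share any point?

Atlas, Bravo, Harbor are pairwise disjoint (Atlas={rowan,alder}; Bravo={willow,maple}; Harbor={hazel,fir,elm}).
Every remaining group overlaps one of these, and no 4 of the listed groups are pairwise disjoint, so 3 is the maximum.

3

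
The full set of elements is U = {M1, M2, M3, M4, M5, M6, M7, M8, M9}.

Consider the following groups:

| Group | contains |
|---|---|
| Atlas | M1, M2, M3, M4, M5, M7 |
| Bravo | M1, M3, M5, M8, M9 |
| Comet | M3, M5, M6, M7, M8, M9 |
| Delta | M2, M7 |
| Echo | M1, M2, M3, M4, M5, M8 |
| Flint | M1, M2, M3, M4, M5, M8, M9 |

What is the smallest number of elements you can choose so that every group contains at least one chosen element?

2

The 2 elements {M2, M5} hit every group.
The groups Bravo, Delta are pairwise disjoint, so any hitting set needs a separate element for each — at least 2. Hence 2 is optimal.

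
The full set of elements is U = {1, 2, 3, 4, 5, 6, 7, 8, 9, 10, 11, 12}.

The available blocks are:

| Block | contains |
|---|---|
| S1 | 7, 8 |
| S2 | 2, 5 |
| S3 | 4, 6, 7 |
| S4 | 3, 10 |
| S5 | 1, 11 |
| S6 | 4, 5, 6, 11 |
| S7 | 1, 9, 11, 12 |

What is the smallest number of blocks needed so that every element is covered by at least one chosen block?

5

S1 and S2 and S3 and S4 and S7 together: S1 ∪ S2 ∪ S3 ∪ S4 ∪ S7 = {1, 2, 3, 4, 5, 6, 7, 8, 9, 10, 11, 12} — every element is covered.
No 4 of the 7 blocks cover everything (all 35 combinations miss at least one element), so 5 is optimal.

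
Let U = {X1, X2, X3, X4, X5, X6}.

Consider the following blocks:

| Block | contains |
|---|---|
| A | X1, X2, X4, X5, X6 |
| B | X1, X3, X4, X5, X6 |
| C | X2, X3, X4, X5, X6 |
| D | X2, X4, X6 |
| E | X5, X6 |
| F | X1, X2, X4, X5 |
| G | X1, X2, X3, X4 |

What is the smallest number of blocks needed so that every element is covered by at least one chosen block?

C and G cover everything between them: the union {X1, X2, X3, X4, X5, X6} is all of U.
No single block has all 6 elements (the largest, A, has 5), so 2 is optimal.

2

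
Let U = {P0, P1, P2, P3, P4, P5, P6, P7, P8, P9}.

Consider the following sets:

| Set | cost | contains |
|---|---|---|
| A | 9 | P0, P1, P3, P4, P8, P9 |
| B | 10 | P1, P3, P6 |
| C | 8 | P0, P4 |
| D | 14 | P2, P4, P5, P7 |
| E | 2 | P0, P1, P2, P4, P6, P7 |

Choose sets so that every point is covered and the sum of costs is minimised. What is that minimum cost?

25

A, D, E together cover every point (A ∪ D ∪ E = {P0, P1, P2, P3, P4, P5, P6, P7, P8, P9}); total cost 9 + 14 + 2 = 25.
No covering selection has total cost below 25.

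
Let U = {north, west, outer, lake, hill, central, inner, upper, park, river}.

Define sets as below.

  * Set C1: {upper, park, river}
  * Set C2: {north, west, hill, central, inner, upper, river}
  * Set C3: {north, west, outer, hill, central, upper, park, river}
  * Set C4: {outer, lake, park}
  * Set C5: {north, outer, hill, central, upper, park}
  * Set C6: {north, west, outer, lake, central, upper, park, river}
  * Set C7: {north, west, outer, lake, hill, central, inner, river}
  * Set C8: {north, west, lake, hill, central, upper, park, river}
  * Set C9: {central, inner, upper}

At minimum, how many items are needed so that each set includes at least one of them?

H = {outer, upper} meets every set (each contains at least one member of H), and |H| = 2.
The sets C4, C9 are pairwise disjoint, so any hitting set needs a separate item for each — at least 2. Hence 2 is optimal.

2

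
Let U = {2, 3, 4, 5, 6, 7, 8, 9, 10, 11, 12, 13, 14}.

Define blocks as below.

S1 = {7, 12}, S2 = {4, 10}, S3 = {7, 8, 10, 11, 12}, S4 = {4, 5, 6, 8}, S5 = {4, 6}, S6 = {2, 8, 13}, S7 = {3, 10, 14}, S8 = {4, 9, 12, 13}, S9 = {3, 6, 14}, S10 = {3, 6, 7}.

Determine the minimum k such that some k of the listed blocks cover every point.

5

S3 and S4 and S6 and S8 and S9 together: S3 ∪ S4 ∪ S6 ∪ S8 ∪ S9 = {2, 3, 4, 5, 6, 7, 8, 9, 10, 11, 12, 13, 14} — every point is covered.
No 4 of the 10 blocks cover everything (all 210 combinations miss at least one point), so 5 is optimal.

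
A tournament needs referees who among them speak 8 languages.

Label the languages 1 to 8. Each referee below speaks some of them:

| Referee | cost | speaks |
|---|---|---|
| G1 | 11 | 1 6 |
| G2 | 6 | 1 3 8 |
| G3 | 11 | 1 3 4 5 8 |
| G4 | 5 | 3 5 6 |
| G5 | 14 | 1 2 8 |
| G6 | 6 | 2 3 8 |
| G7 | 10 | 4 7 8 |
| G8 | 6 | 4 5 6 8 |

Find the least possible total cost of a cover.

27

G2, G4, G6, G7 together cover every language (G2 ∪ G4 ∪ G6 ∪ G7 = {1, 2, 3, 4, 5, 6, 7, 8}); total cost 6 + 5 + 6 + 10 = 27.
The greedy pick G8, G2, G6, G7 costs 28; no covering selection beats 27.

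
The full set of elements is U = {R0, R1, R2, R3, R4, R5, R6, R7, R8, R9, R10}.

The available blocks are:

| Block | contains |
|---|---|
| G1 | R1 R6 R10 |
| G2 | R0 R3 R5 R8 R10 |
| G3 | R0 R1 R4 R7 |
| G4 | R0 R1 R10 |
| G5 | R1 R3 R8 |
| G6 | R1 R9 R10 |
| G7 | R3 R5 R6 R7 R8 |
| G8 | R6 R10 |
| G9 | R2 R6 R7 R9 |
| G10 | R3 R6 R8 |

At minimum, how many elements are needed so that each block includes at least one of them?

3

Take H = {R1, R6, R10}. Each listed block contains at least one of these, so H is a hitting set of size 3.
No choice of 2 elements meets every block, so 3 is the minimum.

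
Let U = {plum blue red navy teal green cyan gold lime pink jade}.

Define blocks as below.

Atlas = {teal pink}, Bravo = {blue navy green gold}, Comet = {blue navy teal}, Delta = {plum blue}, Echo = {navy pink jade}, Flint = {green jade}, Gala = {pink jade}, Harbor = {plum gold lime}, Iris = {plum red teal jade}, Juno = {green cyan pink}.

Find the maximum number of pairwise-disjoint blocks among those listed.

3

Atlas, Delta, Flint are pairwise disjoint (Atlas={teal,pink}; Delta={plum,blue}; Flint={green,jade}).
Every remaining block overlaps one of these, and no 4 of the listed blocks are pairwise disjoint, so 3 is the maximum.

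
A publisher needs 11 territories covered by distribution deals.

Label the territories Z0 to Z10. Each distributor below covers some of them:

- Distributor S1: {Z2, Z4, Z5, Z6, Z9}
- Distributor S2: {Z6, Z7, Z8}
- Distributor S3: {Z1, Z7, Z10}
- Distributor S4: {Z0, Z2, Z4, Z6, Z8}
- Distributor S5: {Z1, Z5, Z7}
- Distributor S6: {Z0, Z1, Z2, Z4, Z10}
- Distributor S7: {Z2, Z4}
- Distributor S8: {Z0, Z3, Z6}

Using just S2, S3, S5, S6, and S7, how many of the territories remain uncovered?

Union of S2, S3, S5, S6, S7 = {Z0, Z1, Z2, Z4, Z5, Z6, Z7, Z8, Z10}.
Not covered: Z3, Z9 — 2 territories.

2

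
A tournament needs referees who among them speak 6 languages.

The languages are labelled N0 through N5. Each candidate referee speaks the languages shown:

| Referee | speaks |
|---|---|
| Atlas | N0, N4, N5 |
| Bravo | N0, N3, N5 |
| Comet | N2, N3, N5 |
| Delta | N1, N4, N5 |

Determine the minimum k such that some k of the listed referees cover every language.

3

Take {Atlas, Comet, Delta}. Their union is {N0, N1, N2, N3, N4, N5}, which is all 6 languages.
Only Delta contains N1, so Delta is forced; the remaining 3 languages need at least 2 more referees (each remaining referee adds at most 2) — so at least 3 referees are needed, and 3 is optimal.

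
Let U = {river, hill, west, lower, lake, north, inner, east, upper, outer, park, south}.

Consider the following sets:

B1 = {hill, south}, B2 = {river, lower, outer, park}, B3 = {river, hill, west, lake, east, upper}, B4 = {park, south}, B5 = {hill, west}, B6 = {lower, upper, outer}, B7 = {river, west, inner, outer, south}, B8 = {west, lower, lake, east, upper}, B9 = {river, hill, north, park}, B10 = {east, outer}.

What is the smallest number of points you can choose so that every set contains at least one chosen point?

4

The 4 points {hill, west, outer, south} hit every set.
No choice of 3 points meets every set, so 4 is the minimum.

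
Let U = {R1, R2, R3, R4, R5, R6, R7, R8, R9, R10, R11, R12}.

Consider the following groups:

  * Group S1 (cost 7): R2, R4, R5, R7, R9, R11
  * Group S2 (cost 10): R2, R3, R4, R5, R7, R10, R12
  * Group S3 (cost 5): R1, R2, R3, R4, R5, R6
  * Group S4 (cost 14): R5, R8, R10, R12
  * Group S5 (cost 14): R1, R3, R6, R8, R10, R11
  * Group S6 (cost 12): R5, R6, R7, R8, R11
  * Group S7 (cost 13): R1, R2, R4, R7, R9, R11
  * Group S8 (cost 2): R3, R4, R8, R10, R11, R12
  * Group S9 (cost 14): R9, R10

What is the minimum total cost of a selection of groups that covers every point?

S1, S3, S8 together cover every point (S1 ∪ S3 ∪ S8 = {R1, R2, R3, R4, R5, R6, R7, R8, R9, R10, R11, R12}); total cost 7 + 5 + 2 = 14.
No covering selection has total cost below 14.

14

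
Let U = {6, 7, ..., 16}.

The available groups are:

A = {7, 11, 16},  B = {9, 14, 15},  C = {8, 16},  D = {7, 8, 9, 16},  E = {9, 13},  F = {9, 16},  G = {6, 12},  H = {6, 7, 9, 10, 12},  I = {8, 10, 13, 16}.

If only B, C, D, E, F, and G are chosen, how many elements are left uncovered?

2

Union of B, C, D, E, F, G = {6, 7, 8, 9, 12, 13, 14, 15, 16}.
Not covered: 10, 11 — 2 elements.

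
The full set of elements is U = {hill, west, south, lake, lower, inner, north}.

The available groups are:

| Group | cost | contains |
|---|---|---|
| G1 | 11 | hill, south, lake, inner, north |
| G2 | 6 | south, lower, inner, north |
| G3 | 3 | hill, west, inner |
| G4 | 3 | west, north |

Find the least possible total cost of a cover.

G1, G2, G4 together cover every element (G1 ∪ G2 ∪ G4 = {hill, west, south, lake, lower, inner, north}); total cost 11 + 6 + 3 = 20.
No covering selection has total cost below 20.

20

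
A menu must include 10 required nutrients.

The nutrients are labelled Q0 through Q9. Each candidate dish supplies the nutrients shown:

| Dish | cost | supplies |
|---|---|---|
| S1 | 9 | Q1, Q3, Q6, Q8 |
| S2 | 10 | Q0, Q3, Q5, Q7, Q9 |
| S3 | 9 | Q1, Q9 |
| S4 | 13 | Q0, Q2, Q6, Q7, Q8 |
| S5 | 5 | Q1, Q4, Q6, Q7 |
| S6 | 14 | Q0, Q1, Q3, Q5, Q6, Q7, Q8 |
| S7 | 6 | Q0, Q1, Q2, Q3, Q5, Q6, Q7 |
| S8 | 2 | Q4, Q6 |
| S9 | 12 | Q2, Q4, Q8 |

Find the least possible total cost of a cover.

S1, S3, S7, S8 together cover every nutrient (S1 ∪ S3 ∪ S7 ∪ S8 = {Q0, Q1, Q2, Q3, Q4, Q5, Q6, Q7, Q8, Q9}); total cost 9 + 9 + 6 + 2 = 26.
No covering selection has total cost below 26.

26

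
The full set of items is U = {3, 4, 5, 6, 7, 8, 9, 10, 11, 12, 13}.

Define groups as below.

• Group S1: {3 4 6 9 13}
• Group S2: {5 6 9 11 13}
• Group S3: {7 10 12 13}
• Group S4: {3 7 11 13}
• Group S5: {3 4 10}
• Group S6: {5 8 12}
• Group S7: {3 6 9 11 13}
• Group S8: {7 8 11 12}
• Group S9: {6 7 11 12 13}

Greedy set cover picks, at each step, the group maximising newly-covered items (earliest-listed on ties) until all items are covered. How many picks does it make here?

Greedy: pick S1 (covers 5 new) → pick S8 (covers 4 new) → pick S2 (covers 1 new) → pick S3 (covers 1 new). Total picks: 4.
(The true minimum cover uses only 3 groups, so greedy is not optimal here.)

4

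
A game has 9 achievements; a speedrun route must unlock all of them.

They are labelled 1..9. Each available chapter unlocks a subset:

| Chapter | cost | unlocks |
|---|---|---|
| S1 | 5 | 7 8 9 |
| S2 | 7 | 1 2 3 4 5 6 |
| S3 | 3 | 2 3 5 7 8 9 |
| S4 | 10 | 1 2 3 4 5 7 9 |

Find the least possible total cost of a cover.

S2, S3 together cover every achievement (S2 ∪ S3 = {1, 2, 3, 4, 5, 6, 7, 8, 9}); total cost 7 + 3 = 10.
No covering selection has total cost below 10.

10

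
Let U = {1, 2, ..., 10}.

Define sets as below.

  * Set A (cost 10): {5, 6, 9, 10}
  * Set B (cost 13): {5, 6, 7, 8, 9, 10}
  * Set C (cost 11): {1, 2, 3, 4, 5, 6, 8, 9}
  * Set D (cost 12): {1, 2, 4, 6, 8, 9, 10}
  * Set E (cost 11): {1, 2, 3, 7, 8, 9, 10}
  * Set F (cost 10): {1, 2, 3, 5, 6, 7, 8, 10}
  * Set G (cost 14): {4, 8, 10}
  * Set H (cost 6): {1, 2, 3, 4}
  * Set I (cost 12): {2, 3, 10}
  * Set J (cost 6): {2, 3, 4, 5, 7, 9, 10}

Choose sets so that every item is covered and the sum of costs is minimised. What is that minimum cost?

16

F, J together cover every item (F ∪ J = {1, 2, 3, 4, 5, 6, 7, 8, 9, 10}); total cost 10 + 6 = 16.
No covering selection has total cost below 16.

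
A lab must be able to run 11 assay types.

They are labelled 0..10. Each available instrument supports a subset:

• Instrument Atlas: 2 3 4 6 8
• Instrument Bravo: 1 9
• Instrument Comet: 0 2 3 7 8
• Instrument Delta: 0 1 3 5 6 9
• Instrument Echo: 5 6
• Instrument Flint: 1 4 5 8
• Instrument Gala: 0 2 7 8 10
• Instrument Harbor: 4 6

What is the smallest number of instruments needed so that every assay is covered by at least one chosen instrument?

3

Delta and Flint and Gala together: Delta ∪ Flint ∪ Gala = {0, 1, 2, 3, 4, 5, 6, 7, 8, 9, 10} — every assay is covered.
Only Gala contains 10, so Gala is forced; the remaining 6 assays need at least 2 more instruments (each remaining instrument adds at most 5) — so at least 3 instruments are needed, and 3 is optimal.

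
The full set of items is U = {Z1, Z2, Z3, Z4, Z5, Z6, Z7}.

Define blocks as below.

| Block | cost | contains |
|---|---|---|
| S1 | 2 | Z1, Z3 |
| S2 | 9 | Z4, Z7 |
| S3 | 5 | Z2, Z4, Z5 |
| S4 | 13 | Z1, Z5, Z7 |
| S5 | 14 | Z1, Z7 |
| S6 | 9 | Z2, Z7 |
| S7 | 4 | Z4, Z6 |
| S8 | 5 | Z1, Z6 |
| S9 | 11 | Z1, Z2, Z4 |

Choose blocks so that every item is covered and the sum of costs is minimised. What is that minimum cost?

20

S1, S2, S3, S7 together cover every item (S1 ∪ S2 ∪ S3 ∪ S7 = {Z1, Z2, Z3, Z4, Z5, Z6, Z7}); total cost 2 + 9 + 5 + 4 = 20.
No covering selection has total cost below 20.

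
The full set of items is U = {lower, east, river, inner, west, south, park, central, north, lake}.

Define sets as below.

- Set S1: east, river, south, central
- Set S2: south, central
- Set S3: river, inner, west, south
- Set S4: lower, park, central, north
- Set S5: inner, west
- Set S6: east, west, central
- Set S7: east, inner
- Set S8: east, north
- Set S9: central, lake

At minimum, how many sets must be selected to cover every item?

4

S1 and S4 and S5 and S9 together: S1 ∪ S4 ∪ S5 ∪ S9 = {lower, east, river, inner, west, south, park, central, north, lake} — every item is covered.
No 3 of the 9 sets cover everything (all 84 combinations miss at least one item), so 4 is optimal.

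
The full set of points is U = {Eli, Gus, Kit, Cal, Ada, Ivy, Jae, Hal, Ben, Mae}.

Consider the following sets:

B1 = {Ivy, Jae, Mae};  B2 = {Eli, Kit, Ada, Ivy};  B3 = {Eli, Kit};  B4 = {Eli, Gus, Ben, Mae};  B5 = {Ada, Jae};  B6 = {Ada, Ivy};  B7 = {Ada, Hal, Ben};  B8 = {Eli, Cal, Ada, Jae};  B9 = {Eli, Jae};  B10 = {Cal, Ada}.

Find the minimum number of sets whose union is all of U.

B2, B4, B7, and B8 cover everything between them: the union {Eli, Gus, Kit, Cal, Ada, Ivy, Jae, Hal, Ben, Mae} is all of U.
Only B7 contains Hal, so B7 is forced; the remaining 7 points need at least 3 more sets (each remaining set adds at most 3) — so at least 4 sets are needed, and 4 is optimal.

4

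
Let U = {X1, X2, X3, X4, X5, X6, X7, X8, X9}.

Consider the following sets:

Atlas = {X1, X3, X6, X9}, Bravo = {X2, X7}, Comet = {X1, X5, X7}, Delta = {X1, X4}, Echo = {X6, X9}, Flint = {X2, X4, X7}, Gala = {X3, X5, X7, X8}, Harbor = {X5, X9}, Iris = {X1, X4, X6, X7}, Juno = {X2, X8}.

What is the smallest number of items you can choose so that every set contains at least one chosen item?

Take H = {X1, X7, X8, X9}. Each listed set contains at least one of these, so H is a hitting set of size 4.
No choice of 3 items meets every set, so 4 is the minimum.

4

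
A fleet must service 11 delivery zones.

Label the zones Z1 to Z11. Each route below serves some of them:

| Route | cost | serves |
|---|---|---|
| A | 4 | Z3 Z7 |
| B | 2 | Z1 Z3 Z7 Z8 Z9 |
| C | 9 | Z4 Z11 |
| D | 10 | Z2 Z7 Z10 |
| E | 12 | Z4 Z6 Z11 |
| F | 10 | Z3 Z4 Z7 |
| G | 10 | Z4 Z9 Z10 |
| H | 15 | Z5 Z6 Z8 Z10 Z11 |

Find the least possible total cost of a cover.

36

B, C, D, H together cover every zone (B ∪ C ∪ D ∪ H = {Z1, Z2, Z3, Z4, Z5, Z6, Z7, Z8, Z9, Z10, Z11}); total cost 2 + 9 + 10 + 15 = 36.
No covering selection has total cost below 36.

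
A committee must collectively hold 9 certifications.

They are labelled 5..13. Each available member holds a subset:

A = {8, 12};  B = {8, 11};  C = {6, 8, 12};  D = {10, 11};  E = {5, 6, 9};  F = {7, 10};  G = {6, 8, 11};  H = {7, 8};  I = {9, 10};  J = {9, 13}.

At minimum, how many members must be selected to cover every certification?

5

C and E and F and G and J together: C ∪ E ∪ F ∪ G ∪ J = {5, 6, 7, 8, 9, 10, 11, 12, 13} — every certification is covered.
No 4 of the 10 members cover everything (all 210 combinations miss at least one certification), so 5 is optimal.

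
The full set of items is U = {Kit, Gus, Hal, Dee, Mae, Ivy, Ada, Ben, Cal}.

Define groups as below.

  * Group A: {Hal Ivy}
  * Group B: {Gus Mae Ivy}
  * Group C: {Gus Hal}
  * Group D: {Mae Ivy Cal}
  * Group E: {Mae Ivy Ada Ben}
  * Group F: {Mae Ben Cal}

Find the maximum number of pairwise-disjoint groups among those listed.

C, D are pairwise disjoint (C={Gus,Hal}; D={Mae,Ivy,Cal}).
Every remaining group overlaps one of these, and no 3 of the listed groups are pairwise disjoint, so 2 is the maximum.

2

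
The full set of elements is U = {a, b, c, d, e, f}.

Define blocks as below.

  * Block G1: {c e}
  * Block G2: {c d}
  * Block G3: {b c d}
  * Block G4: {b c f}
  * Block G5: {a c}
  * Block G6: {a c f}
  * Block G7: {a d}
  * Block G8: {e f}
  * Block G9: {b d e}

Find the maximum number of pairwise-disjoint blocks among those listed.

G5, G9 are pairwise disjoint (G5={a,c}; G9={b,d,e}).
Every remaining block overlaps one of these, and no 3 of the listed blocks are pairwise disjoint, so 2 is the maximum.

2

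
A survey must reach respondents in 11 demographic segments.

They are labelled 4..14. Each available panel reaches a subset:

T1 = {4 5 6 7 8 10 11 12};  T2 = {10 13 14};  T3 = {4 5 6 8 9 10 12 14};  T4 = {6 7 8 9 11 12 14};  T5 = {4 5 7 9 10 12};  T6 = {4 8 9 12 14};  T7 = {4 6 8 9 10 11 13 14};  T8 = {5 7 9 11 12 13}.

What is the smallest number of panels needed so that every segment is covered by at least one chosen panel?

2

Take {T5, T7}. Their union is {4, 5, 6, 7, 8, 9, 10, 11, 12, 13, 14}, which is all 11 segments.
No single panel has all 11 segments (the largest, T1, has 8), so 2 is optimal.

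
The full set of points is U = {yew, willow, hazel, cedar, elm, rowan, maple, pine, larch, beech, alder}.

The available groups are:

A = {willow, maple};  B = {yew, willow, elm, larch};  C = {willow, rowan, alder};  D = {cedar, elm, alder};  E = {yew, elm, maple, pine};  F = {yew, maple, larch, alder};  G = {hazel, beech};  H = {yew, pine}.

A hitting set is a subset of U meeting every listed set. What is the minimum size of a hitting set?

4

The 4 points {yew, hazel, maple, alder} hit every group.
The groups A, D, G, H are pairwise disjoint, so any hitting set needs a separate point for each — at least 4. Hence 4 is optimal.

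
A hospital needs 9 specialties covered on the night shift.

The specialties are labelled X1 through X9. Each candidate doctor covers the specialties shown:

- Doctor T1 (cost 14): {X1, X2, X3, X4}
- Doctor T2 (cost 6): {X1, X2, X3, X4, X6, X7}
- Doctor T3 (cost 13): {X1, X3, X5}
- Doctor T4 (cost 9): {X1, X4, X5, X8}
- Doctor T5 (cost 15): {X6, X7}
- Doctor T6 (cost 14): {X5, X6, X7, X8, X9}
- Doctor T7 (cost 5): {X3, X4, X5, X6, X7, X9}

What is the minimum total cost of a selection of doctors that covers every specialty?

T2, T4, T7 together cover every specialty (T2 ∪ T4 ∪ T7 = {X1, X2, X3, X4, X5, X6, X7, X8, X9}); total cost 6 + 9 + 5 = 20.
No covering selection has total cost below 20.

20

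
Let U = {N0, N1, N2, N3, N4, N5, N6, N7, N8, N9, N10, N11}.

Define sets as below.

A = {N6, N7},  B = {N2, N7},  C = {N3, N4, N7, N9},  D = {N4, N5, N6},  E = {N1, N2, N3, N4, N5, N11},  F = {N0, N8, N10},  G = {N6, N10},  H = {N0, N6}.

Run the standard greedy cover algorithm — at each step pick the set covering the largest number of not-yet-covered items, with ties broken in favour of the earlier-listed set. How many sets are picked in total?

Greedy: pick E (covers 6 new) → pick F (covers 3 new) → pick A (covers 2 new) → pick C (covers 1 new). Total picks: 4.

4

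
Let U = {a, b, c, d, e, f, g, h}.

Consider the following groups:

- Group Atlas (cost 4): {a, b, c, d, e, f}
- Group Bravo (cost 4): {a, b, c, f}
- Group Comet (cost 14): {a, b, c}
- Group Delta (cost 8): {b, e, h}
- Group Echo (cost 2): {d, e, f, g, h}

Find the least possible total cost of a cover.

6

Atlas, Echo together cover every item (Atlas ∪ Echo = {a, b, c, d, e, f, g, h}); total cost 4 + 2 = 6.
No covering selection has total cost below 6.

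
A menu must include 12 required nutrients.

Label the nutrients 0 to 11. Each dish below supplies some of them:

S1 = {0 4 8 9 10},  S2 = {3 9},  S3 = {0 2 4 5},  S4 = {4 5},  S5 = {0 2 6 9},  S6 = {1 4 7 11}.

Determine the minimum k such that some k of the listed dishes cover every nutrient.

5

S1 and S2 and S4 and S5 and S6 together: S1 ∪ S2 ∪ S4 ∪ S5 ∪ S6 = {0, 1, 2, 3, 4, 5, 6, 7, 8, 9, 10, 11} — every nutrient is covered.
No 4 of the 6 dishes cover everything (all 15 combinations miss at least one nutrient), so 5 is optimal.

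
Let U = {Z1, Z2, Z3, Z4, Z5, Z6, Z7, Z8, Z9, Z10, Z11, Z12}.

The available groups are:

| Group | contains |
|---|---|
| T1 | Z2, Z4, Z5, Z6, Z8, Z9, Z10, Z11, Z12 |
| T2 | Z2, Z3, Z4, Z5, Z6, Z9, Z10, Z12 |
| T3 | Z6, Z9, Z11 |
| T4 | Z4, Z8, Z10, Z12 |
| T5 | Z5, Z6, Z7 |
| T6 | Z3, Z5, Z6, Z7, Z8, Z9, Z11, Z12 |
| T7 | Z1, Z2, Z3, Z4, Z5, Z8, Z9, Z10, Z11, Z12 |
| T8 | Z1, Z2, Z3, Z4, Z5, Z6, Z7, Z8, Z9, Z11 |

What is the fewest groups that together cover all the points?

Take {T1, T8}. Their union is {Z1, Z2, Z3, Z4, Z5, Z6, Z7, Z8, Z9, Z10, Z11, Z12}, which is all 12 points.
No single group has all 12 points (the largest, T7, has 10), so 2 is optimal.

2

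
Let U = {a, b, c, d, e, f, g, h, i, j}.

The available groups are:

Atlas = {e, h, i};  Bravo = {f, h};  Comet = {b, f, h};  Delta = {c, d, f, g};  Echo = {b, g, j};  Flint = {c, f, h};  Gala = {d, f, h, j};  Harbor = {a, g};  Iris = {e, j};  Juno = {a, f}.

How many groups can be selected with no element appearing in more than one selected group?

Flint, Harbor, Iris are pairwise disjoint (Flint={c,f,h}; Harbor={a,g}; Iris={e,j}).
Every remaining group overlaps one of these, and no 4 of the listed groups are pairwise disjoint, so 3 is the maximum.

3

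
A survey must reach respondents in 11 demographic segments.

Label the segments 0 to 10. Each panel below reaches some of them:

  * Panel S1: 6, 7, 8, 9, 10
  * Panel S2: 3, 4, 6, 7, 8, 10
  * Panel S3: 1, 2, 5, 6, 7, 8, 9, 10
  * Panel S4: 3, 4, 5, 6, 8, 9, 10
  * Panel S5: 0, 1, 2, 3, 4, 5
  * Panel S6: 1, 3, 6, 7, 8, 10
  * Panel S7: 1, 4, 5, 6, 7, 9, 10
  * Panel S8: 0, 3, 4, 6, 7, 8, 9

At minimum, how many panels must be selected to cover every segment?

2

S3 and S8 together: S3 ∪ S8 = {0, 1, 2, 3, 4, 5, 6, 7, 8, 9, 10} — every segment is covered.
No single panel has all 11 segments (the largest, S3, has 8), so 2 is optimal.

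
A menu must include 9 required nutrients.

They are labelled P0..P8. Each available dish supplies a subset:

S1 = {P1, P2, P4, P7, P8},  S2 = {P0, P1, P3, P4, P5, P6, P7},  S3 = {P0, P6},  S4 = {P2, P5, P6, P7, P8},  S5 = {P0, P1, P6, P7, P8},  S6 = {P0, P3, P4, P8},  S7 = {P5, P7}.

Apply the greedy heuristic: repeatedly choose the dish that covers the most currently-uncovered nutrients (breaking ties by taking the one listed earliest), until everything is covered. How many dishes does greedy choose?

Greedy: pick S2 (covers 7 new) → pick S1 (covers 2 new). Total picks: 2.

2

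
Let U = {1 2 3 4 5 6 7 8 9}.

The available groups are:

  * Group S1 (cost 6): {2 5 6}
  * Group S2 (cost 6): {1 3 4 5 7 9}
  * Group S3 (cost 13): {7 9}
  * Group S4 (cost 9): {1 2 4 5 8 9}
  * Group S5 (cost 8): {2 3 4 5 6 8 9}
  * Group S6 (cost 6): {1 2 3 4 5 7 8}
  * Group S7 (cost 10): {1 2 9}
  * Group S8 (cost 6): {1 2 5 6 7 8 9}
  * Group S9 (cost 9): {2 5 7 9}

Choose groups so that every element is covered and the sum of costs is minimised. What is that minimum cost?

12

S6, S8 together cover every element (S6 ∪ S8 = {1, 2, 3, 4, 5, 6, 7, 8, 9}); total cost 6 + 6 = 12.
No covering selection has total cost below 12.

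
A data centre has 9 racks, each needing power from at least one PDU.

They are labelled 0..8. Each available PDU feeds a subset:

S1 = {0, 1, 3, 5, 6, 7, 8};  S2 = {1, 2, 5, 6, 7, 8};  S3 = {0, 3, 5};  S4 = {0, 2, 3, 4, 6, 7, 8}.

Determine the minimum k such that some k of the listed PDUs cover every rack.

2

S1 and S4 together: S1 ∪ S4 = {0, 1, 2, 3, 4, 5, 6, 7, 8} — every rack is covered.
No single PDU has all 9 racks (the largest, S1, has 7), so 2 is optimal.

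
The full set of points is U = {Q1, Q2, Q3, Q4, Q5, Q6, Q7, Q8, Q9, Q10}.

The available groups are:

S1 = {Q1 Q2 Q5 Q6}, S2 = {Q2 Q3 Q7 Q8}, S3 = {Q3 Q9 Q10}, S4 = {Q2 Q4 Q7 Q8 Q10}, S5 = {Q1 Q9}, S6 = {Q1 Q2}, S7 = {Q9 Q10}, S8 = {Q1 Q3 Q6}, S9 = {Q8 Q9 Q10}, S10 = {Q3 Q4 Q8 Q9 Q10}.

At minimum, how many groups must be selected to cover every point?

3

S1 and S4 and S10 together: S1 ∪ S4 ∪ S10 = {Q1, Q2, Q3, Q4, Q5, Q6, Q7, Q8, Q9, Q10} — every point is covered.
Only S1 contains Q5, so S1 is forced; the remaining 6 points need at least 2 more groups (each remaining group adds at most 5) — so at least 3 groups are needed, and 3 is optimal.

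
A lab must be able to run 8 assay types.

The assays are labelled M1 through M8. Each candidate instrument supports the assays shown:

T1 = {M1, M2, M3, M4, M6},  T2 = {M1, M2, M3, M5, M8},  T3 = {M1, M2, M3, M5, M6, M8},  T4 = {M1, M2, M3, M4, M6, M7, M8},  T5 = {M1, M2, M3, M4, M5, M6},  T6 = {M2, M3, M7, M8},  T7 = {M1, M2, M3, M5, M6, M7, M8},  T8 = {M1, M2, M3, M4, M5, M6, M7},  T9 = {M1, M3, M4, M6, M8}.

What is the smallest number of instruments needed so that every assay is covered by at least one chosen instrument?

T8 and T9 together: T8 ∪ T9 = {M1, M2, M3, M4, M5, M6, M7, M8} — every assay is covered.
No single instrument has all 8 assays (the largest, T4, has 7), so 2 is optimal.

2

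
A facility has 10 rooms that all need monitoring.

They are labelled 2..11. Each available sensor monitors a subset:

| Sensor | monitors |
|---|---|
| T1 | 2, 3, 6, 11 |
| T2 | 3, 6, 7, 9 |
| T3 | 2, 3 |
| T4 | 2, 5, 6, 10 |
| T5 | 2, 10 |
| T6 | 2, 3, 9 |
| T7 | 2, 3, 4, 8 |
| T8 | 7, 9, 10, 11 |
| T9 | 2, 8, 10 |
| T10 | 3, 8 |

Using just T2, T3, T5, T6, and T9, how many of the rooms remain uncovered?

Union of T2, T3, T5, T6, T9 = {2, 3, 6, 7, 8, 9, 10}.
Not covered: 4, 5, 11 — 3 rooms.

3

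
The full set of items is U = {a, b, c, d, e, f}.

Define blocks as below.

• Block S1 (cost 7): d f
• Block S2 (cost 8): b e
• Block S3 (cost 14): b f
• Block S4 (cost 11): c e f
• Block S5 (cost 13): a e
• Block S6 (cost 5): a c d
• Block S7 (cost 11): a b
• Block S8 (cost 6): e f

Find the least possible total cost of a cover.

S2, S6, S8 together cover every item (S2 ∪ S6 ∪ S8 = {a, b, c, d, e, f}); total cost 8 + 5 + 6 = 19.
No covering selection has total cost below 19.

19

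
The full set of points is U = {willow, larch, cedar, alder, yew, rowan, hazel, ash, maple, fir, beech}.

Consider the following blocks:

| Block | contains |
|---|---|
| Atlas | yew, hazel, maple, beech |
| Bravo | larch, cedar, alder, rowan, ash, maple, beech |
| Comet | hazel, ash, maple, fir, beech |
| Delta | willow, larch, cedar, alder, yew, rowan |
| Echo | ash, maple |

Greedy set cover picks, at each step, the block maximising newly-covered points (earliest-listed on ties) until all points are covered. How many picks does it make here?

4

Greedy: pick Bravo (covers 7 new) → pick Atlas (covers 2 new) → pick Comet (covers 1 new) → pick Delta (covers 1 new). Total picks: 4.
(The true minimum cover uses only 2 blocks, so greedy is not optimal here.)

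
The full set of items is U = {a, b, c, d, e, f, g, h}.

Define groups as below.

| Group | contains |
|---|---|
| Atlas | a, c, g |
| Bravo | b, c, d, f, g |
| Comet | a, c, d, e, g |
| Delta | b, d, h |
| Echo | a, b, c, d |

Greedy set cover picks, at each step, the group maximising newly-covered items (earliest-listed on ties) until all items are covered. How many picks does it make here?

3

Greedy: pick Bravo (covers 5 new) → pick Comet (covers 2 new) → pick Delta (covers 1 new). Total picks: 3.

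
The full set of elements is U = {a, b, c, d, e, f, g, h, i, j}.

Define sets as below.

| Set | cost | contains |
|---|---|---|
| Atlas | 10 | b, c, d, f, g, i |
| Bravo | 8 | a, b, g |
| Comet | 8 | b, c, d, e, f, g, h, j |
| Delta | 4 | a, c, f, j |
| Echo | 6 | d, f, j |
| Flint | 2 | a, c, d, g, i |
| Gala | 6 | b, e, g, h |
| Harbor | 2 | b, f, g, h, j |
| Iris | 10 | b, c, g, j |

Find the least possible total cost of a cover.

Flint, Gala, Harbor together cover every element (Flint ∪ Gala ∪ Harbor = {a, b, c, d, e, f, g, h, i, j}); total cost 2 + 6 + 2 = 10.
No covering selection has total cost below 10.

10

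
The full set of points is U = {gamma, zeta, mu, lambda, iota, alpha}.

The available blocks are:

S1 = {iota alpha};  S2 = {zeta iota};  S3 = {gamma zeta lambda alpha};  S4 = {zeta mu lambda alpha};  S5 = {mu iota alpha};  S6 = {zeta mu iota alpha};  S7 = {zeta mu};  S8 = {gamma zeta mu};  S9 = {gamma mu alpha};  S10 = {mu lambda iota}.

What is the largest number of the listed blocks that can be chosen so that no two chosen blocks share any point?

S1, S8 are pairwise disjoint (S1={iota,alpha}; S8={gamma,zeta,mu}).
Every remaining block overlaps one of these, and no 3 of the listed blocks are pairwise disjoint, so 2 is the maximum.

2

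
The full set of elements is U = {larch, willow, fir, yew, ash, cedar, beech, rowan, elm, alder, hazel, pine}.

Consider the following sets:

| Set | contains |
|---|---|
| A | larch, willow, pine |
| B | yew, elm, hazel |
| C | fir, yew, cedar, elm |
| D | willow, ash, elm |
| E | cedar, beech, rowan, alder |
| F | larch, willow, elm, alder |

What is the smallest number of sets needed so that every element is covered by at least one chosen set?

Take {A, B, C, D, E}. Their union is {larch, willow, fir, yew, ash, cedar, beech, rowan, elm, alder, hazel, pine}, which is all 12 elements.
No 4 of the 6 sets cover everything (all 15 combinations miss at least one element), so 5 is optimal.

5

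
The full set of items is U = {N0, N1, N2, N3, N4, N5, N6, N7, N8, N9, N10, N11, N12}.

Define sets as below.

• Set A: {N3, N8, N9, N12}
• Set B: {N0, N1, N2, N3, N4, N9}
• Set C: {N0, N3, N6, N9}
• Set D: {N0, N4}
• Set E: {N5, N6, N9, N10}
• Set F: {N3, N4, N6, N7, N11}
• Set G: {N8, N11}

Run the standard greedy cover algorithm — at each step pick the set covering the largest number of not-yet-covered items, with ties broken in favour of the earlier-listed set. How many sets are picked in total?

4

Greedy: pick B (covers 6 new) → pick E (covers 3 new) → pick A (covers 2 new) → pick F (covers 2 new). Total picks: 4.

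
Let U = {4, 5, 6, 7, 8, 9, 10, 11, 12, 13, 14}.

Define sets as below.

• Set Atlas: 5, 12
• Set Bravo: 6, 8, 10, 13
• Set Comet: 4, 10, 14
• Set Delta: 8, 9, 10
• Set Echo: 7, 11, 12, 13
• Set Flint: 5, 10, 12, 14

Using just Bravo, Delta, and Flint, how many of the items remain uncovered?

Union of Bravo, Delta, Flint = {5, 6, 8, 9, 10, 12, 13, 14}.
Not covered: 4, 7, 11 — 3 items.

3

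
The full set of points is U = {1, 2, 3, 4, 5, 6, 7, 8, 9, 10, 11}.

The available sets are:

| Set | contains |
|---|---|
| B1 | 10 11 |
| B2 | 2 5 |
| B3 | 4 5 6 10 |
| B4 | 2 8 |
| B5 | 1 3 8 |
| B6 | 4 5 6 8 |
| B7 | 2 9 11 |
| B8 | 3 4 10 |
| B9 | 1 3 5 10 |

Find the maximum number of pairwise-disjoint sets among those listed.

B1, B2, B5 are pairwise disjoint (B1={10,11}; B2={2,5}; B5={1,3,8}).
Every remaining set overlaps one of these, and no 4 of the listed sets are pairwise disjoint, so 3 is the maximum.

3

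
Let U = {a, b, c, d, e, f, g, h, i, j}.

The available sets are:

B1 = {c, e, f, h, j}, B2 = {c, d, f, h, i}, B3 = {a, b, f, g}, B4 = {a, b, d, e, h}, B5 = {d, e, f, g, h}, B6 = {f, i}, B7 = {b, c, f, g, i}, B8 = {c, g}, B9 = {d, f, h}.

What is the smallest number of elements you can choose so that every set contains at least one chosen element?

3

T = {a, c, f} meets every set (each contains at least one member of T), and |T| = 3.
The sets B4, B6, B8 are pairwise disjoint, so any hitting set needs a separate element for each — at least 3. Hence 3 is optimal.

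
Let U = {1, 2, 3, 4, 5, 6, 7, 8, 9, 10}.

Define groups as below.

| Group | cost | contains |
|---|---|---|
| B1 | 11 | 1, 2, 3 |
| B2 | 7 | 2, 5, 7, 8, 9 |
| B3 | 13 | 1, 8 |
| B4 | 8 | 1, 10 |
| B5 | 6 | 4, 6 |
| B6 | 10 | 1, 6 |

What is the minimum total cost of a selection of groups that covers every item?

B1, B2, B4, B5 together cover every item (B1 ∪ B2 ∪ B4 ∪ B5 = {1, 2, 3, 4, 5, 6, 7, 8, 9, 10}); total cost 11 + 7 + 8 + 6 = 32.
No covering selection has total cost below 32.

32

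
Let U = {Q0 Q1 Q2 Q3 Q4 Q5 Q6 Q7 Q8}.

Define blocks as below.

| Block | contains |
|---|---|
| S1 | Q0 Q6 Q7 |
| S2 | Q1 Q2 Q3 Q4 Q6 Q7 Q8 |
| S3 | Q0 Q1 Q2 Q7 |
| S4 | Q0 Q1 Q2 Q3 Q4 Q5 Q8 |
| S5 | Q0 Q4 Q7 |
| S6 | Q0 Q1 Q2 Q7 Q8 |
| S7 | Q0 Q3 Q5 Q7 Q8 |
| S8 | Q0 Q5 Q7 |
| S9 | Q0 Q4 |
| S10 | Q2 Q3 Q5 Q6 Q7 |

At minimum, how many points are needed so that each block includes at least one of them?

2

The 2 points {Q0, Q7} hit every block.
The blocks S9, S10 are pairwise disjoint, so any hitting set needs a separate point for each — at least 2. Hence 2 is optimal.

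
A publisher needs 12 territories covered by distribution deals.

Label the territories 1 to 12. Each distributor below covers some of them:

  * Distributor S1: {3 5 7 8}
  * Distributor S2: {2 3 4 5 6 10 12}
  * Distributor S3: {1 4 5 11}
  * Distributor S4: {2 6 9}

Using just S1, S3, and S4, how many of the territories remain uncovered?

2

Union of S1, S3, S4 = {1, 2, 3, 4, 5, 6, 7, 8, 9, 11}.
Not covered: 10, 12 — 2 territories.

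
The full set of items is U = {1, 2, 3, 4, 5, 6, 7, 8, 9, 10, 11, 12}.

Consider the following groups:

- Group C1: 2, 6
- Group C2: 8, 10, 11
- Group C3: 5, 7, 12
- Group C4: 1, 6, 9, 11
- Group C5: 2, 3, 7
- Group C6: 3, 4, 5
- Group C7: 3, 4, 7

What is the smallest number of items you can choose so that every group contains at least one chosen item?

4

H = {3, 6, 8, 12} meets every group (each contains at least one member of H), and |H| = 4.
No choice of 3 items meets every group, so 4 is the minimum.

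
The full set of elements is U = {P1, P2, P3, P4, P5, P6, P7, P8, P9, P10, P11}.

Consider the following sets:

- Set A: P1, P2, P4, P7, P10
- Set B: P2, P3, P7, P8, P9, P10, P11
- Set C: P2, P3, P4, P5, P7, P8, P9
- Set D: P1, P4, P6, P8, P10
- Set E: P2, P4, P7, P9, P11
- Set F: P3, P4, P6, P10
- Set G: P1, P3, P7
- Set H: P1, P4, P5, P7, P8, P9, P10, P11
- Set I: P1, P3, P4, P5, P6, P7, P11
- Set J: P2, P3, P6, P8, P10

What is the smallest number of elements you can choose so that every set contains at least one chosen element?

Take T = {P6, P7}. Each listed set contains at least one of these, so T is a hitting set of size 2.
No single element lies in every set, so at least 2 are needed and 2 is optimal.

2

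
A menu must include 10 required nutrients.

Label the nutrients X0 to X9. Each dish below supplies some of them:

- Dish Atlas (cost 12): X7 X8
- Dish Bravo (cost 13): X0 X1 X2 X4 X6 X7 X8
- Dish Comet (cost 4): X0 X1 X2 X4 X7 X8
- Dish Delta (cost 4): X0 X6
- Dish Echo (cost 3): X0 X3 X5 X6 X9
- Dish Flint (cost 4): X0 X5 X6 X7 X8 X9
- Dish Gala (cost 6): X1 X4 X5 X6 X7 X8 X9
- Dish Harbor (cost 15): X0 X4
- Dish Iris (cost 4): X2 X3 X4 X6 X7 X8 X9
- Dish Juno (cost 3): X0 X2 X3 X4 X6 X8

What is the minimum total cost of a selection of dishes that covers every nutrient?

7

Comet, Echo together cover every nutrient (Comet ∪ Echo = {X0, X1, X2, X3, X4, X5, X6, X7, X8, X9}); total cost 4 + 3 = 7.
The greedy pick Juno, Flint, Comet costs 11; no covering selection beats 7.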